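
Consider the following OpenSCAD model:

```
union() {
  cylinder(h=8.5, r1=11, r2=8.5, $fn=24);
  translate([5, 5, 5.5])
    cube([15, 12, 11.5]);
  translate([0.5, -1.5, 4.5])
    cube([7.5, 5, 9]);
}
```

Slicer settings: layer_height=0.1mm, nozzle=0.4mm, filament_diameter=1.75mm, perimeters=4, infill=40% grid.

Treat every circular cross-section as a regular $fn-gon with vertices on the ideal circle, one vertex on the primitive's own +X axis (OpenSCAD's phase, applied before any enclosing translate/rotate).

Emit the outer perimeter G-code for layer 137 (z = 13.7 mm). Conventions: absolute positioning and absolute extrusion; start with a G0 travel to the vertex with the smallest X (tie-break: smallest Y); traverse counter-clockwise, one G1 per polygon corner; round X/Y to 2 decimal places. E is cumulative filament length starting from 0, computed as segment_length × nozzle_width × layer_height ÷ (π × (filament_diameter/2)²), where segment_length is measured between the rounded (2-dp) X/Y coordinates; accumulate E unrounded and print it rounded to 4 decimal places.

At z = 13.7 mm: the cone is not intersected at this z (z outside [0, 8.5]); the 15×12 cube at (5, 5) contributes its full rectangle; the cube at (0.5, -1.5) is not intersected at this z (z outside [4.5, 13.5]); Combining (union): only the 15×12 cube at (5, 5) is present, so the union is just that shape — 1 connected region. The outline is a single polygon with 4 vertices. Extrusion per mm of travel: 0.4 × 0.1 / (π × 0.875²) = 0.016630. Accumulating E over each segment gives final E = 0.8980.

G0 X5.00 Y5.00 Z13.70
G1 X20.00 Y5.00 E0.2495
G1 X20.00 Y17.00 E0.4490
G1 X5.00 Y17.00 E0.6985
G1 X5.00 Y5.00 E0.8980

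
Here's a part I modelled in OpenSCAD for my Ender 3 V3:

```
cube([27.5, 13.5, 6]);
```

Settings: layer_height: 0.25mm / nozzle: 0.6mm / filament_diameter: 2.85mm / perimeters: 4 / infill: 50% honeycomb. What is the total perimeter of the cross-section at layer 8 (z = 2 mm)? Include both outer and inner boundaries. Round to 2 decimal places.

At z = 2 mm: the cube (footprint 27.5×13.5) is included at this height (perimeter 82.00 mm). Overall, the cross-section is a single solid region. Total boundary length (outer) = 82.00 mm.

82.00 mm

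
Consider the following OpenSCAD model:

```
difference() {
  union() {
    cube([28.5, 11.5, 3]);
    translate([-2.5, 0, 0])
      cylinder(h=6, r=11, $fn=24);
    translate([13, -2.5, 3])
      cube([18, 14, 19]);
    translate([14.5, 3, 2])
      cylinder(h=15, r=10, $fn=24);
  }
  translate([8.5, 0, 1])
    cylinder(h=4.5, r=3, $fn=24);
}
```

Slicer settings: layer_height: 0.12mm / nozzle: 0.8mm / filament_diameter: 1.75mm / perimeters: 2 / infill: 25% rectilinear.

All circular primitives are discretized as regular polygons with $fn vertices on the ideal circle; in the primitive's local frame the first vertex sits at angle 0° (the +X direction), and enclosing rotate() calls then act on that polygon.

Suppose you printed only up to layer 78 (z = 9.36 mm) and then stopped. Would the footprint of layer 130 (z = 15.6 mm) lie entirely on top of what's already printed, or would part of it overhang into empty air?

Compare the two slices. At z = 9.36: the cube is not intersected at this z (z outside [0, 3]); the cylinder at (-2.5, 0) does not reach this height (z outside [0, 6]); the cube at (13, -2.5) (footprint 18×14) is included at this height (area 252.00 mm²); the r=10 cylinder at (14.5, 3) contributes a regular 24-gon of circumradius 10 (area = (24/2)·10.000²·sin(360°/24) = 310.58 mm²); Combining (union): the regions partially overlap — summed areas 562.58 mm² minus the doubly-counted overlap 145.36 mm² gives 417.22 mm² — area = 417.22 mm²; the cylinder at (8.5, 0) is absent (z outside [1, 5.5]); After the difference (first − rest): none of the subtracted shapes is present at this height, so the result so far is unchanged — area = 417.22 mm². At z = 15.6: the cube is not intersected at this z (z outside [0, 3]); the cylinder at (-2.5, 0) is not intersected at this z (z outside [0, 6]); the 18×14 cube at (13, -2.5) contributes its full rectangle (area 252.00 mm²); the r=10 cylinder at (14.5, 3) contributes a regular 24-gon of circumradius 10 (area = (24/2)·10.000²·sin(360°/24) = 310.58 mm²); Merging all regions: the regions partially overlap — summed areas 562.58 mm² minus the doubly-counted overlap 145.36 mm² gives 417.22 mm² — area = 417.22 mm²; the cylinder at (8.5, 0) does not reach this height (z outside [1, 5.5]); Taking the first minus the rest: none of the subtracted shapes is present at this height, so the result so far is unchanged — area = 417.22 mm². Checking containment: the cross-section at z = 15.6 is a subset of the cross-section at z = 9.36.

entirely on top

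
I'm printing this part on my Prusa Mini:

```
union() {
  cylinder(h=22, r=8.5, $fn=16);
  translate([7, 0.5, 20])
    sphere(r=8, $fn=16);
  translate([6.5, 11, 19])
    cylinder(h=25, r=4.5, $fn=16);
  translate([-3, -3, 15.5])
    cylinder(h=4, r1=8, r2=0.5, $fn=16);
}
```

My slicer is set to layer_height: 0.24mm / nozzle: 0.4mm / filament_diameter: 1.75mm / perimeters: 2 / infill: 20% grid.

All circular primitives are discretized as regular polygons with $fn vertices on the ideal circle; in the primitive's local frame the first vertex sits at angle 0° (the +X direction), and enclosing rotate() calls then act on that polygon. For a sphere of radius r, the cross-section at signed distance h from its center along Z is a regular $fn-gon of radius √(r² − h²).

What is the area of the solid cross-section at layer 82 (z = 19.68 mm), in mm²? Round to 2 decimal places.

At z = 19.68 mm: the r=8.5 cylinder contributes a regular 16-gon of circumradius 8.5 (area = (16/2)·8.500²·sin(360°/16) = 221.19 mm²); the sphere at (7, 0.5): section is a regular 16-gon, circumradius = √(r²−h²) = √(8²−0.32²) = 7.994 (area = (16/2)·7.994²·sin(360°/16) = 195.62 mm²); the r=4.5 cylinder at (6.5, 11) contributes a regular 16-gon of circumradius 4.5 (area = (16/2)·4.500²·sin(360°/16) = 61.99 mm²); the cone at (-3, -3) does not reach this height (z outside [15.5, 19.5]); Combining (union): the regions partially overlap — summed areas 478.81 mm² minus the doubly-counted overlap 105.01 mm² gives 373.80 mm² — area = 373.80 mm². Overall, the cross-section is a single solid region. Net area = 373.80 mm².

373.80 mm²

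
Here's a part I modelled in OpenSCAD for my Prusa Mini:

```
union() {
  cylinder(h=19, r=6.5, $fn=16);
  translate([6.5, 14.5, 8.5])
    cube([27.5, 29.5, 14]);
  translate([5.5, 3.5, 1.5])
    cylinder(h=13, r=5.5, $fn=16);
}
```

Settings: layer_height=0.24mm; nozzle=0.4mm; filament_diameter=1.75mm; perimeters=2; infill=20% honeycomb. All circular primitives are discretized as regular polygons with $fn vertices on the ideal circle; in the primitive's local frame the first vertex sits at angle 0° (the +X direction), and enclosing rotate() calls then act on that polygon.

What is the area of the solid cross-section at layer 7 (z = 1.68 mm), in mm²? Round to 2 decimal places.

185.15 mm²

At z = 1.68 mm: the r=6.5 cylinder contributes a regular 16-gon of circumradius 6.5 (area = (16/2)·6.500²·sin(360°/16) = 129.35 mm²); the cube at (6.5, 14.5) is absent (z outside [8.5, 22.5]); the cylinder at (5.5, 3.5): section is a regular 16-gon, circumradius r=5.5 (area = (16/2)·5.500²·sin(360°/16) = 92.61 mm²); Combining (union): the regions partially overlap — summed areas 221.96 mm² minus the doubly-counted overlap 36.81 mm² gives 185.15 mm² — area = 185.15 mm². Overall, the cross-section is a single solid region. Net area = 185.15 mm².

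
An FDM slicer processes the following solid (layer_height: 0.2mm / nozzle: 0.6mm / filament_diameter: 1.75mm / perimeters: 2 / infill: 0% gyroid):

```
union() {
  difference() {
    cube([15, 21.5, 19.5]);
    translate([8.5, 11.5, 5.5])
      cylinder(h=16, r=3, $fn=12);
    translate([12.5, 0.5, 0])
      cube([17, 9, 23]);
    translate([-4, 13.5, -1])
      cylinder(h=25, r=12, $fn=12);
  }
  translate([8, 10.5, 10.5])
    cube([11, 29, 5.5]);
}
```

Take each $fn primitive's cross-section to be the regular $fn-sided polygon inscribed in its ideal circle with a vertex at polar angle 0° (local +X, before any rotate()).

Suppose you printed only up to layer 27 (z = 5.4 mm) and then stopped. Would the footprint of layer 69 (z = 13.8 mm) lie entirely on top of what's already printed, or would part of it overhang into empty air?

part overhangs

Compare the two slices. At z = 5.4: the cube (footprint 15×21.5) is included at this height (area 322.50 mm²); the cylinder at (8.5, 11.5) does not reach this height (z outside [5.5, 21.5]); the 17×9 cube at (12.5, 0.5) contributes its full rectangle (area 153.00 mm²); the cylinder at (-4, 13.5): section is a regular 12-gon, circumradius r=12 (area = (12/2)·12.000²·sin(360°/12) = 432.00 mm²); Taking the first minus the rest: starting from the 15×21.5 cube (322.50 mm²), the 17×9 cube at (12.5, 0.5) partially overlaps it — only the 22.50 mm² overlap (of its 153.00 mm²) is removed, clipping the outline; the r=12 cylinder at (-4, 13.5) partially overlaps it — only the 116.11 mm² overlap (of its 432.00 mm²) is removed, clipping the outline — area = 183.89 mm²; the cube at (8, 10.5) does not reach this height (z outside [10.5, 16]); Merging all regions: only the result so far is present, so the union is just that shape — area = 183.89 mm². At z = 13.8: the cube (footprint 15×21.5) is included at this height (area 322.50 mm²); the cylinder at (8.5, 11.5): section is a regular 12-gon, circumradius r=3 (area = (12/2)·3.000²·sin(360°/12) = 27.00 mm²); the cube at (12.5, 0.5) (footprint 17×9) is included at this height (area 153.00 mm²); the cylinder at (-4, 13.5): section is a regular 12-gon, circumradius r=12 (area = (12/2)·12.000²·sin(360°/12) = 432.00 mm²); Subtracting the remaining from the first: starting from the 15×21.5 cube (322.50 mm²), the r=3 cylinder at (8.5, 11.5) lies wholly inside it (removes its full 27.00 mm² and its 18.63 mm outline becomes a hole wall); the 17×9 cube at (12.5, 0.5) partially overlaps it — only the 22.50 mm² overlap (of its 153.00 mm²) is removed, clipping the outline; the r=12 cylinder at (-4, 13.5) partially overlaps it — only the 108.58 mm² overlap (of its 432.00 mm²) is removed, clipping the outline — area = 164.42 mm²; the cube at (8, 10.5) is present — its section is the full 11×29 rectangle (area 319.00 mm²); Merging all regions: the regions partially overlap — summed areas 483.42 mm² minus the doubly-counted overlap 65.42 mm² gives 418.01 mm² — area = 418.01 mm². Checking containment: at z = 13.8 the cross-section extends beyond the z = 5.4 cross-section by about 242.00 mm².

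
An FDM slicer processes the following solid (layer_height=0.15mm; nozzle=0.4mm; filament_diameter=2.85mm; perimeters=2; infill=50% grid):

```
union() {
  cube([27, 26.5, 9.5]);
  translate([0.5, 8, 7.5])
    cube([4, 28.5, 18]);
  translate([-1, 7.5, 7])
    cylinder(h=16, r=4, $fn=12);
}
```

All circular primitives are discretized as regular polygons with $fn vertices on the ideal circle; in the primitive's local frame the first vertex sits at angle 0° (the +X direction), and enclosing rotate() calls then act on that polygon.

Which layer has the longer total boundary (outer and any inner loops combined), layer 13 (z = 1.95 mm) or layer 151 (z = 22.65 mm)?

layer 13 (z = 1.95 mm)

Layer 13 (z = 1.95): the 27×26.5 cube contributes its full rectangle (perimeter 107.00 mm); the cube at (0.5, 8) is absent (z outside [7.5, 25.5]); the cylinder at (-1, 7.5) does not reach this height (z outside [7, 23]); Taking the union: only the 27×26.5 cube is present, so the union is just that shape — boundary = 107.00 mm. So its perimeter = 107.00 mm. Layer 151 (z = 22.65): the cube is not intersected at this z (z outside [0, 9.5]); the cube at (0.5, 8) is present — its section is the full 4×28.5 rectangle (perimeter 65.00 mm); the cylinder at (-1, 7.5): section is a regular 12-gon, circumradius r=4 (perimeter = 2·12·4.000·sin(180°/12) = 24.85 mm); Merging all regions: the regions partially overlap (shared area 5.08 mm²), so the edge portions inside another operand are dropped and the merged outline is re-measured after clipping — boundary = 80.24 mm. So its perimeter = 80.24 mm. Layer 13 is larger (107.00 vs 80.24 mm).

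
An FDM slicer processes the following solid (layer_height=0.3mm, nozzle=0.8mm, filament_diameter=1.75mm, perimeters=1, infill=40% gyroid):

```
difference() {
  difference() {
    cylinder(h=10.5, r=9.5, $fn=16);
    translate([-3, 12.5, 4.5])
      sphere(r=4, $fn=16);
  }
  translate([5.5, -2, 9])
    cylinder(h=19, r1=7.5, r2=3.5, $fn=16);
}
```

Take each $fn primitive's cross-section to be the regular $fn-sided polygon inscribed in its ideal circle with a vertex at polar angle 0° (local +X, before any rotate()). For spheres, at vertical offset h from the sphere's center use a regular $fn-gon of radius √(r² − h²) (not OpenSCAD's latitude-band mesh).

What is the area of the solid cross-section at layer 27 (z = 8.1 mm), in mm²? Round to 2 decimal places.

276.30 mm²

At z = 8.1 mm: the r=9.5 cylinder gives a regular 16-gon of circumradius 9.5 (constant along its height) (area = (16/2)·9.500²·sin(360°/16) = 276.30 mm²); the sphere at (-3, 12.5): section is a regular 16-gon, circumradius = √(r²−h²) = √(4²−3.6²) = 1.744 (area = (16/2)·1.744²·sin(360°/16) = 9.31 mm²); Taking the first minus the rest: starting from the r=9.5 cylinder (276.30 mm²), the r=4 sphere at (-3, 12.5) misses the remaining region (no effect) — area = 276.30 mm²; the cone at (5.5, -2) is absent (z outside [9, 28]); After the difference (first − rest): none of the subtracted shapes is present at this height, so the result so far is unchanged — area = 276.30 mm². Overall, the cross-section is a single solid region. Net area = 276.30 mm².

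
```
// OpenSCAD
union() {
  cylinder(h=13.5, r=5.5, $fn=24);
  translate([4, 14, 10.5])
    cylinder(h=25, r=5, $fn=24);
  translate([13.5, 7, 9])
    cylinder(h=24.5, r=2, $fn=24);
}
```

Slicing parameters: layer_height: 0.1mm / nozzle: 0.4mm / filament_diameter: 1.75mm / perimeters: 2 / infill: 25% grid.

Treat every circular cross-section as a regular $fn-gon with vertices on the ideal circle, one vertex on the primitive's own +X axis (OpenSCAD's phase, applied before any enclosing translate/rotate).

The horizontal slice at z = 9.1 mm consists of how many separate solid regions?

At z = 9.1 mm: the r=5.5 cylinder contributes a regular 24-gon of circumradius 5.5; the cylinder at (4, 14) is absent (z outside [10.5, 35.5]); the r=2 cylinder at (13.5, 7) contributes a regular 24-gon of circumradius 2; Merging all regions: the 2 present regions are separate (no shared area or edge), so areas and boundary lengths simply add and each stays a separate island — 2 connected regions. The result has 2 disconnected regions.

2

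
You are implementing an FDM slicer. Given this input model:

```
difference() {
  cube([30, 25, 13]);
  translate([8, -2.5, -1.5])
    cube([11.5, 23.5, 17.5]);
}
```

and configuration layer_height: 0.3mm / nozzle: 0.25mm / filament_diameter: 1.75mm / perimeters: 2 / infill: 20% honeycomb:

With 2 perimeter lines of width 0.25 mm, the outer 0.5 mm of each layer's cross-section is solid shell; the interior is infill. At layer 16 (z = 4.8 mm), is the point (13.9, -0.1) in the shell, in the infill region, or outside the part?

At z = 4.8 mm: the cube (footprint 30×25) is included at this height; the cube at (8, -2.5) (footprint 11.5×23.5) is included at this height; Taking the first minus the rest: starting from the 30×25 cube, the 11.5×23.5 cube at (8, -2.5) partially overlaps it — only the 241.50 mm² overlap (of its 270.25 mm²) is removed, clipping the outline — 1 connected region. Overall, the cross-section is a single solid region. The nearest boundary edge runs (30.00, 0.00)→(19.50, 0.00); distance from the point to it = 5.60 mm. The point is not inside any of the regions above, so it lies outside the cross-section (5.60 mm from the nearest boundary).

outside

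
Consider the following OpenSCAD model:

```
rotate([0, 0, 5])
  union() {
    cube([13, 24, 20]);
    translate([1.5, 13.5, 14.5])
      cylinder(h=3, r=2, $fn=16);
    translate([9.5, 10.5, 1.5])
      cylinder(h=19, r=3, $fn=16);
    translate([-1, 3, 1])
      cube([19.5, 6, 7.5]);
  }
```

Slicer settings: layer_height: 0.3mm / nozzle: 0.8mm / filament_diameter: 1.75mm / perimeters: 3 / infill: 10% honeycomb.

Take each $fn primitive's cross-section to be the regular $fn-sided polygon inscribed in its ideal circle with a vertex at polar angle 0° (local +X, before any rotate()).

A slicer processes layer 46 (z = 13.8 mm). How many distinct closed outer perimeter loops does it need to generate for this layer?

At z = 13.8 mm: the cube (footprint 13×24) is included at this height; the cylinder at (1.5, 13.5) does not reach this height (z outside [14.5, 17.5]); the r=3 cylinder at (9.5, 10.5) contributes a regular 16-gon of circumradius 3; the cube at (-1, 3) is absent (z outside [1, 8.5]); Taking the union: the r=3 cylinder at (9.5, 10.5) lies entirely inside the 13×24 cube, so the union is just the 13×24 cube — 1 connected region; (whole slice rotated 5° about Z — lengths, areas and connectivity unchanged). The result has 1 disconnected region.

1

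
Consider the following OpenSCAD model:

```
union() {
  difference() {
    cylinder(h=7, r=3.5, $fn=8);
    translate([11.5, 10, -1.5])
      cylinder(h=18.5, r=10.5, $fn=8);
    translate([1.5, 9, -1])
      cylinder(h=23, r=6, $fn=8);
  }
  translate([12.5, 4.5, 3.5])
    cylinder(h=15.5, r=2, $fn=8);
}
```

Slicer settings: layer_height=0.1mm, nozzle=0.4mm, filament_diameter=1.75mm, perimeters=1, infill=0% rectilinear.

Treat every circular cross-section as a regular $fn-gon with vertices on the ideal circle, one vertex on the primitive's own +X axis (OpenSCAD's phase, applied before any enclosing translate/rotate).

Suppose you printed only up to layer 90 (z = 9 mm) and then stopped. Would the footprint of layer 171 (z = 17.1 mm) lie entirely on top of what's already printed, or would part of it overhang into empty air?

Compare the two slices. At z = 9: the cylinder does not reach this height (z outside [0, 7]); the r=10.5 cylinder at (11.5, 10) gives a regular 8-gon of circumradius 10.5 (constant along its height) (area = (8/2)·10.500²·sin(360°/8) = 311.83 mm²); the r=6 cylinder at (1.5, 9) contributes a regular 8-gon of circumradius 6 (area = (8/2)·6.000²·sin(360°/8) = 101.82 mm²); Subtracting the remaining from the first: the first operand is absent here, so nothing remains; the r=2 cylinder at (12.5, 4.5) gives a regular 8-gon of circumradius 2 (constant along its height) (area = (8/2)·2.000²·sin(360°/8) = 11.31 mm²); Merging all regions: only the r=2 cylinder at (12.5, 4.5) is present, so the union is just that shape — area = 11.31 mm². At z = 17.1: the cylinder is not intersected at this z (z outside [0, 7]); the cylinder at (11.5, 10) does not reach this height (z outside [-1.5, 17]); the r=6 cylinder at (1.5, 9) gives a regular 8-gon of circumradius 6 (constant along its height) (area = (8/2)·6.000²·sin(360°/8) = 101.82 mm²); After the difference (first − rest): the first operand is absent here, so nothing remains; the r=2 cylinder at (12.5, 4.5) contributes a regular 8-gon of circumradius 2 (area = (8/2)·2.000²·sin(360°/8) = 11.31 mm²); Merging all regions: only the r=2 cylinder at (12.5, 4.5) is present, so the union is just that shape — area = 11.31 mm². Checking containment: the cross-section at z = 17.1 is a subset of the cross-section at z = 9.

entirely on top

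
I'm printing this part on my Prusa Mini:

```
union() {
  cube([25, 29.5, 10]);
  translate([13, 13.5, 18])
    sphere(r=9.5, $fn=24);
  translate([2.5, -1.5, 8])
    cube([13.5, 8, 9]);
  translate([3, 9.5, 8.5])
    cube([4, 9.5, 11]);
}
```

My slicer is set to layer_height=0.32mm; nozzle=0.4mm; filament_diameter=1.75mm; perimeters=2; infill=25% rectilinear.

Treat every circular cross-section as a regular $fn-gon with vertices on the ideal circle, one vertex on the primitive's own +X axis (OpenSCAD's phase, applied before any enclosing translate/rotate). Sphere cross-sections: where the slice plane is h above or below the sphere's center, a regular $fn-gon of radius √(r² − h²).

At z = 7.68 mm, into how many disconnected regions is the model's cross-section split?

At z = 7.68 mm: the cube is present — its section is the full 25×29.5 rectangle; the sphere at (13, 13.5) is not intersected at this z (|z−center|=10.320 > r=9.5); the cube at (2.5, -1.5) is absent (z outside [8, 17]); the cube at (3, 9.5) does not reach this height (z outside [8.5, 19.5]); Taking the union: only the 25×29.5 cube is present, so the union is just that shape — 1 connected region. The result has 1 disconnected region.

1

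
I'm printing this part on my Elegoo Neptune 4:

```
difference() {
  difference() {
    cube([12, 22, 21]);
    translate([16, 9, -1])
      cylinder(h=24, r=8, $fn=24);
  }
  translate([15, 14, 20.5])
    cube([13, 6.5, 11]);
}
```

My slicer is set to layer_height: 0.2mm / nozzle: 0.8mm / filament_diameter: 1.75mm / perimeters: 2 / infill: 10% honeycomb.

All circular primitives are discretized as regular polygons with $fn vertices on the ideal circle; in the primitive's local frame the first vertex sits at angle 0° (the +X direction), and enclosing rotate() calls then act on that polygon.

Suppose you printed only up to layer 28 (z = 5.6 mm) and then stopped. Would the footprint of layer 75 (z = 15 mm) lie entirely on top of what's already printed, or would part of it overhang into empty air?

entirely on top

Compare the two slices. At z = 5.6: the cube is present — its section is the full 12×22 rectangle (area 264.00 mm²); the r=8 cylinder at (16, 9) contributes a regular 24-gon of circumradius 8 (area = (24/2)·8.000²·sin(360°/24) = 198.77 mm²); Taking the first minus the rest: starting from the 12×22 cube (264.00 mm²), the r=8 cylinder at (16, 9) partially overlaps it — only the 38.54 mm² overlap (of its 198.77 mm²) is removed, clipping the outline — area = 225.46 mm²; the cube at (15, 14) is absent (z outside [20.5, 31.5]); After the difference (first − rest): none of the subtracted shapes is present at this height, so that combined region is unchanged — area = 225.46 mm². At z = 15: the 12×22 cube contributes its full rectangle (area 264.00 mm²); the r=8 cylinder at (16, 9) contributes a regular 24-gon of circumradius 8 (area = (24/2)·8.000²·sin(360°/24) = 198.77 mm²); After the difference (first − rest): starting from the 12×22 cube (264.00 mm²), the r=8 cylinder at (16, 9) partially overlaps it — only the 38.54 mm² overlap (of its 198.77 mm²) is removed, clipping the outline — area = 225.46 mm²; the cube at (15, 14) does not reach this height (z outside [20.5, 31.5]); After the difference (first − rest): none of the subtracted shapes is present at this height, so the result so far is unchanged — area = 225.46 mm². Checking containment: the cross-section at z = 15 is a subset of the cross-section at z = 5.6.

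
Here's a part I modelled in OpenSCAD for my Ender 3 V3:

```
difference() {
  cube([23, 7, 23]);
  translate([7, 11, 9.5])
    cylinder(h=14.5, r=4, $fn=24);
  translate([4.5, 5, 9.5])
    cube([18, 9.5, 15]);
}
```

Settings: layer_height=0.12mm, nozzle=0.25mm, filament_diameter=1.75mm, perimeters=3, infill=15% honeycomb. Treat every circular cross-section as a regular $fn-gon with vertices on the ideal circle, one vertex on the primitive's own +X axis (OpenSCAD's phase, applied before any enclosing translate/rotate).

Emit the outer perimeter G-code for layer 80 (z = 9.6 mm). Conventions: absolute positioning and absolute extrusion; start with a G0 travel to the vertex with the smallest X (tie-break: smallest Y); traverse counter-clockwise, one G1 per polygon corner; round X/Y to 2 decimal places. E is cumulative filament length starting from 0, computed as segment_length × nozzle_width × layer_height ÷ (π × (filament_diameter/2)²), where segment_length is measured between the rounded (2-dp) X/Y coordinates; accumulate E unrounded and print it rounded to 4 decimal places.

G0 X0.00 Y0.00 Z9.60
G1 X23.00 Y0.00 E0.2869
G1 X23.00 Y7.00 E0.3742
G1 X22.50 Y7.00 E0.3804
G1 X22.50 Y5.00 E0.4054
G1 X4.50 Y5.00 E0.6299
G1 X4.50 Y7.00 E0.6548
G1 X0.00 Y7.00 E0.7109
G1 X0.00 Y0.00 E0.7982

At z = 9.6 mm: the 23×7 cube contributes its full rectangle; the r=4 cylinder at (7, 11) contributes a regular 24-gon of circumradius 4; the 18×9.5 cube at (4.5, 5) contributes its full rectangle; After the difference (first − rest): starting from the 23×7 cube, the r=4 cylinder at (7, 11) misses the remaining region (no effect); the 18×9.5 cube at (4.5, 5) partially overlaps it — only the 36.00 mm² overlap (of its 171.00 mm²) is removed, clipping the outline — 1 connected region. The outline is a single polygon with 8 vertices. Extrusion per mm of travel: 0.25 × 0.12 / (π × 0.875²) = 0.012473. Accumulating E over each segment gives final E = 0.7982.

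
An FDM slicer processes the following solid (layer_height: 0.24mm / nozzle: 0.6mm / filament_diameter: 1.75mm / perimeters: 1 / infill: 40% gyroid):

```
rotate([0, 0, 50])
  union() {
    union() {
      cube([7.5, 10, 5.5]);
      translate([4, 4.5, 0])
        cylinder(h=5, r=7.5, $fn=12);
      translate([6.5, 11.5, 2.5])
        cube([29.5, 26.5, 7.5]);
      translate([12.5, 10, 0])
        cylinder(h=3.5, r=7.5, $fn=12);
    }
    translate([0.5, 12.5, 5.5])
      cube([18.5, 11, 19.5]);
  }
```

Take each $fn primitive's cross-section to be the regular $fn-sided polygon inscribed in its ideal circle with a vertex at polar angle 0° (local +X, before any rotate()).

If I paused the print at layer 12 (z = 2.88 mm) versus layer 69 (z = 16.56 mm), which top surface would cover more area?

layer 12 (z = 2.88 mm)

Layer 12 (z = 2.88): the cube (footprint 7.5×10) is included at this height (area 75.00 mm²); the r=7.5 cylinder at (4, 4.5) gives a regular 12-gon of circumradius 7.5 (constant along its height) (area = (12/2)·7.500²·sin(360°/12) = 168.75 mm²); the cube at (6.5, 11.5) is present — its section is the full 29.5×26.5 rectangle (area 781.75 mm²); the cylinder at (12.5, 10): section is a regular 12-gon, circumradius r=7.5 (area = (12/2)·7.500²·sin(360°/12) = 168.75 mm²); Taking the union: the regions partially overlap — summed areas 1194.25 mm² minus the doubly-counted overlap 168.71 mm² gives 1025.54 mm² — area = 1025.54 mm²; the cube at (0.5, 12.5) is not intersected at this z (z outside [5.5, 25]); Merging all regions: only that combined region is present, so the union is just that shape — area = 1025.54 mm²; (rotated 50° about Z; rotation is an isometry so areas/perimeters/island counts are preserved). So its area = 1025.54 mm². Layer 69 (z = 16.56): the cube does not reach this height (z outside [0, 5.5]); the cylinder at (4, 4.5) is absent (z outside [0, 5]); the cube at (6.5, 11.5) is absent (z outside [2.5, 10]); the cylinder at (12.5, 10) is absent (z outside [0, 3.5]); Combining (union): nothing is present at this height; the cube at (0.5, 12.5) (footprint 18.5×11) is included at this height (area 203.50 mm²); Taking the union: only the 18.5×11 cube at (0.5, 12.5) is present, so the union is just that shape — area = 203.50 mm²; (whole slice rotated 50° about Z — lengths, areas and connectivity unchanged). So its area = 203.50 mm². Layer 12 is larger (1025.54 vs 203.50 mm²).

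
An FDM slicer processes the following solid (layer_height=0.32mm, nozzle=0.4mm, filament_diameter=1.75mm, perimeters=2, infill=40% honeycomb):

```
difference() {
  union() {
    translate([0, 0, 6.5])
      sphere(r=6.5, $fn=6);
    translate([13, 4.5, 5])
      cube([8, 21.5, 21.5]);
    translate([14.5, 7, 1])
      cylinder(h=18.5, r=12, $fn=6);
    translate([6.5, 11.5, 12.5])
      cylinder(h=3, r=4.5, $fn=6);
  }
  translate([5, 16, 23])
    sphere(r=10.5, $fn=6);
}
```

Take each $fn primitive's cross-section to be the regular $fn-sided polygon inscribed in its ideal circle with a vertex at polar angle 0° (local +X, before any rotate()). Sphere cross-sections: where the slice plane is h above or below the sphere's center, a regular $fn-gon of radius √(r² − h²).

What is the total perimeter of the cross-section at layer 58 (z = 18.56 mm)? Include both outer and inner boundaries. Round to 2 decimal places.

92.09 mm

At z = 18.56 mm: the sphere does not reach this height (|z−center|=12.060 > r=6.5); the 8×21.5 cube at (13, 4.5) contributes its full rectangle (perimeter 59.00 mm); the cylinder at (14.5, 7): section is a regular 6-gon, circumradius r=12 (perimeter = 2·6·12.000·sin(180°/6) = 72.00 mm); the cylinder at (6.5, 11.5) is absent (z outside [12.5, 15.5]); Taking the union: the regions partially overlap (shared area 102.92 mm²), so the edge portions inside another operand are dropped and the merged outline is re-measured after clipping — boundary = 89.58 mm; the sphere at (5, 16): section is a regular 6-gon, circumradius = √(r²−h²) = √(10.5²−4.44²) = 9.515 (perimeter = 2·6·9.515·sin(180°/6) = 57.09 mm); Taking the first minus the rest: starting from the result so far, the r=10.5 sphere at (5, 16) partially overlaps it — only the 65.00 mm² overlap (of its 235.22 mm²) is removed, clipping the outline — boundary = 92.09 mm. Overall, the cross-section is a single solid region. Total boundary length (outer) = 92.09 mm.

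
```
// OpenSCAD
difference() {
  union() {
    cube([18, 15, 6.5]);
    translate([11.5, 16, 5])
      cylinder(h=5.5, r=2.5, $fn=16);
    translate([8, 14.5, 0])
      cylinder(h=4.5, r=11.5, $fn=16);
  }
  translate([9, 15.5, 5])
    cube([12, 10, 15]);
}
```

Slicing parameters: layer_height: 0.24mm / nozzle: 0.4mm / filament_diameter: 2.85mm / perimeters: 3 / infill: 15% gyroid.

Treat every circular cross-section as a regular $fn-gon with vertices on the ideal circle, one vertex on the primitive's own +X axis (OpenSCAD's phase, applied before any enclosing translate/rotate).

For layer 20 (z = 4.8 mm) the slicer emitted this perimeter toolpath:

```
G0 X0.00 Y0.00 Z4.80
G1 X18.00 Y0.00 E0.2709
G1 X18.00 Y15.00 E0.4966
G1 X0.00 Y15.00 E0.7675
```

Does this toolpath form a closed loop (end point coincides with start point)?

no

Start point (G0): (0.00, 0.00). End point (last G1): the path does not return to the start — open.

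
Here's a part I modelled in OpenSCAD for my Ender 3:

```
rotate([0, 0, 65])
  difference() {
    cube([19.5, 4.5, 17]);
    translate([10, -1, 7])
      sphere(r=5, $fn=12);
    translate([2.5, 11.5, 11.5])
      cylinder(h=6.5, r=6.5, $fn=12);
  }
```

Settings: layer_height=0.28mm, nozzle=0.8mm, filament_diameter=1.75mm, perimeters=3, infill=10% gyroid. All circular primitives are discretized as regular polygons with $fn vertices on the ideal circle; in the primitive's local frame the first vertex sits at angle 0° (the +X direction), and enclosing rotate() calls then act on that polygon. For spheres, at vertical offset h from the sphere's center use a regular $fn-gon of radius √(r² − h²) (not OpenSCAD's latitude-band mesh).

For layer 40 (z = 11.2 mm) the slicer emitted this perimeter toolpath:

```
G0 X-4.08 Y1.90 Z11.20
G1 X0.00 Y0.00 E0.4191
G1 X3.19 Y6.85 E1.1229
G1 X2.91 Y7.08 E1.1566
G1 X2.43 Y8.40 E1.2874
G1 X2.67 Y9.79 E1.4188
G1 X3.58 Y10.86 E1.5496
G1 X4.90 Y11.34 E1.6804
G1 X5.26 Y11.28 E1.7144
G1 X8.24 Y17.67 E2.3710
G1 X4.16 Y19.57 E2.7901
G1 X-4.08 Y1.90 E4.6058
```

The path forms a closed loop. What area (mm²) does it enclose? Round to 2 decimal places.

Apply the shoelace formula to the sequence of (X, Y) vertices; enclosed area = 81.85 mm².

81.85 mm²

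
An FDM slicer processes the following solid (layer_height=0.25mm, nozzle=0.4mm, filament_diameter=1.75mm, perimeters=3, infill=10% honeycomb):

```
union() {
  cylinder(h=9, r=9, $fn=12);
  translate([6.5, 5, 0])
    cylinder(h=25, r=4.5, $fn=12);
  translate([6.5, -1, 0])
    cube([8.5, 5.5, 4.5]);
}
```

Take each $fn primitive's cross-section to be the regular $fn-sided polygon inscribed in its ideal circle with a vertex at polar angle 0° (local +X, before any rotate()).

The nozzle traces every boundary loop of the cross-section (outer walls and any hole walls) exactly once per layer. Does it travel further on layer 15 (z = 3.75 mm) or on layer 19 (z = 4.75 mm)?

Layer 15 (z = 3.75): the cylinder: section is a regular 12-gon, circumradius r=9 (perimeter = 2·12·9.000·sin(180°/12) = 55.90 mm); the r=4.5 cylinder at (6.5, 5) gives a regular 12-gon of circumradius 4.5 (constant along its height) (perimeter = 2·12·4.500·sin(180°/12) = 27.95 mm); the cube at (6.5, -1) (footprint 8.5×5.5) is included at this height (perimeter 28.00 mm); Merging all regions: the regions partially overlap (shared area 49.51 mm²), so the edge portions inside another operand are dropped and the merged outline is re-measured after clipping — boundary = 71.34 mm. So its perimeter = 71.34 mm. Layer 19 (z = 4.75): the r=9 cylinder gives a regular 12-gon of circumradius 9 (constant along its height) (perimeter = 2·12·9.000·sin(180°/12) = 55.90 mm); the cylinder at (6.5, 5): section is a regular 12-gon, circumradius r=4.5 (perimeter = 2·12·4.500·sin(180°/12) = 27.95 mm); the cube at (6.5, -1) is absent (z outside [0, 4.5]); Combining (union): the regions partially overlap (shared area 32.26 mm²), so the edge portions inside another operand are dropped and the merged outline is re-measured after clipping — boundary = 61.79 mm. So its perimeter = 61.79 mm. Layer 15 is larger (71.34 vs 61.79 mm).

layer 15 (z = 3.75 mm)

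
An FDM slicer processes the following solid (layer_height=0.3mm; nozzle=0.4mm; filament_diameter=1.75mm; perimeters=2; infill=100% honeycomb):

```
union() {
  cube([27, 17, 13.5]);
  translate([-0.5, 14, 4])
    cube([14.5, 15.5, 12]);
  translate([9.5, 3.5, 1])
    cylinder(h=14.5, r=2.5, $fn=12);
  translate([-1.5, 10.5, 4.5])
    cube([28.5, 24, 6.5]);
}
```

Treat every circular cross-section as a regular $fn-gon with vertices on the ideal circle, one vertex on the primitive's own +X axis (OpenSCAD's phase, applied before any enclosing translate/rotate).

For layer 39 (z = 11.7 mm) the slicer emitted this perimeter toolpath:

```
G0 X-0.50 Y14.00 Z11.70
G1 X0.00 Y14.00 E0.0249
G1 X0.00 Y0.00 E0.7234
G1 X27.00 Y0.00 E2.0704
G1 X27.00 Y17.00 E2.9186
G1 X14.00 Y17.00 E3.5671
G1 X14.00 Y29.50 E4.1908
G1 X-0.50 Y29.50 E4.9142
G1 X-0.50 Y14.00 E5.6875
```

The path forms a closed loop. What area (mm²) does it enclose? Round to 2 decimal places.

641.75 mm²

Apply the shoelace formula to the sequence of (X, Y) vertices; enclosed area = 641.75 mm².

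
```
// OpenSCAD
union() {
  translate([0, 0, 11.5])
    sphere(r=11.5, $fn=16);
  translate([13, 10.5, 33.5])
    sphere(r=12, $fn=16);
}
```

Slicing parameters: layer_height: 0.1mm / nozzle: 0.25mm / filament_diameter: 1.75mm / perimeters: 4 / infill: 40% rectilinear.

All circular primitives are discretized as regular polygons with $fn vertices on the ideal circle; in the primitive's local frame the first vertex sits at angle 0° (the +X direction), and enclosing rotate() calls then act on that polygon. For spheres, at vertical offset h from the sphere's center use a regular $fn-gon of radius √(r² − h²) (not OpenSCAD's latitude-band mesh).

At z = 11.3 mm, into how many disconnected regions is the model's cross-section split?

At z = 11.3 mm: the r=11.5 sphere slices to a regular 16-gon of circumradius 11.498 (√(r²−h²) with h=0.2 from center); the sphere at (13, 10.5) is not intersected at this z (|z−center|=22.200 > r=12); Merging all regions: only the r=11.5 sphere is present, so the union is just that shape — 1 connected region. The result has 1 disconnected region.

1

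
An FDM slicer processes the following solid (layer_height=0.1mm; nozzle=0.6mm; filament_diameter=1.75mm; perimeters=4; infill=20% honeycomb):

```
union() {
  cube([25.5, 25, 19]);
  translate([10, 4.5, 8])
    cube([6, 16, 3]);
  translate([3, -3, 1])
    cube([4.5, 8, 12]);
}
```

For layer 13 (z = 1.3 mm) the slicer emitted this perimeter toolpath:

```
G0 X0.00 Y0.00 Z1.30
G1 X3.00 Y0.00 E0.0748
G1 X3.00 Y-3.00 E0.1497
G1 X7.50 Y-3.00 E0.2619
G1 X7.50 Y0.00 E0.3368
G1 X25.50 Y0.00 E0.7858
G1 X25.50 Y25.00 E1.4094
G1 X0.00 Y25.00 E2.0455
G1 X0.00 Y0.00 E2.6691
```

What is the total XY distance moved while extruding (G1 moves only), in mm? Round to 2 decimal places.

107.00 mm

Sum the Euclidean lengths of each G1 segment: total = 107.00 mm.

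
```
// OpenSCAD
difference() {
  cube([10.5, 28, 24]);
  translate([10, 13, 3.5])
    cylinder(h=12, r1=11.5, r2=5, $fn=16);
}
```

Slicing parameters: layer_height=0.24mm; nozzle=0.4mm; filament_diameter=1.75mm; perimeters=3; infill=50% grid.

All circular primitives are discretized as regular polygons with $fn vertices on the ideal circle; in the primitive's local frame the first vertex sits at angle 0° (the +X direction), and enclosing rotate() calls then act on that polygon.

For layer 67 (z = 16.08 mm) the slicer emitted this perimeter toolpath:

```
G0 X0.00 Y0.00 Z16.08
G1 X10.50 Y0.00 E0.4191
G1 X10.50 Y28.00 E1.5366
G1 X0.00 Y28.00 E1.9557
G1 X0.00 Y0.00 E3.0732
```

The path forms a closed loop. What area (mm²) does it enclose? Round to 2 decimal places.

294.00 mm²

Apply the shoelace formula to the sequence of (X, Y) vertices; enclosed area = 294.00 mm².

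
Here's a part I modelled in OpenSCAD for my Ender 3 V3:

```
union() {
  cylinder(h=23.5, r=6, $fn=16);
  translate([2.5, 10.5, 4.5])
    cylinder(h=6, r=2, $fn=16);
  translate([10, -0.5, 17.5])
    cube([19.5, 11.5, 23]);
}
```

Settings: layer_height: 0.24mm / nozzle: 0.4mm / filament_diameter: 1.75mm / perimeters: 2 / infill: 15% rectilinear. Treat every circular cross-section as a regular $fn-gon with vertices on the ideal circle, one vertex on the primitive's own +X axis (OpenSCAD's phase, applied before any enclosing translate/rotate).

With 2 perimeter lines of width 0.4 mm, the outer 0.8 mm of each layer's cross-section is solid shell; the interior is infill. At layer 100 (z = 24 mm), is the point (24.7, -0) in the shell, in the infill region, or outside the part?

shell

At z = 24 mm: the cylinder is not intersected at this z (z outside [0, 23.5]); the cylinder at (2.5, 10.5) is not intersected at this z (z outside [4.5, 10.5]); the 19.5×11.5 cube at (10, -0.5) contributes its full rectangle; Combining (union): only the 19.5×11.5 cube at (10, -0.5) is present, so the union is just that shape — 1 connected region. Overall, the cross-section is a single solid region. The nearest boundary edge runs (10.00, -0.50)→(29.50, -0.50); distance from the point to it = 0.50 mm. The point is inside the cross-section, 0.50 mm from the nearest boundary — within the 0.8 mm shell band (2 × 0.4).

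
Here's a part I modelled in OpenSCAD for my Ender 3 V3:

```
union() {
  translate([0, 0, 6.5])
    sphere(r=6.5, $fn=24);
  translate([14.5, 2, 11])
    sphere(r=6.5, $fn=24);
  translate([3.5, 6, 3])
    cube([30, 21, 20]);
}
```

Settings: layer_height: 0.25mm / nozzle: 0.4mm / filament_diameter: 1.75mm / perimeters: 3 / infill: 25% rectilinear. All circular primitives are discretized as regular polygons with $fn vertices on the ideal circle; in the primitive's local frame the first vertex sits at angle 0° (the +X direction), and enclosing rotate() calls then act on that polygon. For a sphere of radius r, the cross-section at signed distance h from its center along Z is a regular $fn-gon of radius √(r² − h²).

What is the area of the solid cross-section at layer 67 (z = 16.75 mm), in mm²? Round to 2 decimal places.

658.53 mm²

At z = 16.75 mm: the sphere does not reach this height (|z−center|=10.250 > r=6.5); the r=6.5 sphere at (14.5, 2) contributes a regular 24-gon of circumradius √(6.5²−5.75²) = 3.031 (area = (24/2)·3.031²·sin(360°/24) = 28.53 mm²); the cube at (3.5, 6) (footprint 30×21) is included at this height (area 630.00 mm²); Taking the union: the 2 present regions are separate (no shared area or edge), so areas and boundary lengths simply add and each stays a separate island — area = 658.53 mm². Overall, the cross-section has 2 separate islands. Net area = 658.53 mm².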